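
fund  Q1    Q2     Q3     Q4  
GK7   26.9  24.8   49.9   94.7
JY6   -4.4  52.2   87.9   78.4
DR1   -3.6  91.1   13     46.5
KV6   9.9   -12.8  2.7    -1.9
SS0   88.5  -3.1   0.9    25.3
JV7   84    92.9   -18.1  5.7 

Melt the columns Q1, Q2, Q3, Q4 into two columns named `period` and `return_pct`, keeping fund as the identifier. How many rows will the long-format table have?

24

6 fund values × 4 melted columns = 24 rows.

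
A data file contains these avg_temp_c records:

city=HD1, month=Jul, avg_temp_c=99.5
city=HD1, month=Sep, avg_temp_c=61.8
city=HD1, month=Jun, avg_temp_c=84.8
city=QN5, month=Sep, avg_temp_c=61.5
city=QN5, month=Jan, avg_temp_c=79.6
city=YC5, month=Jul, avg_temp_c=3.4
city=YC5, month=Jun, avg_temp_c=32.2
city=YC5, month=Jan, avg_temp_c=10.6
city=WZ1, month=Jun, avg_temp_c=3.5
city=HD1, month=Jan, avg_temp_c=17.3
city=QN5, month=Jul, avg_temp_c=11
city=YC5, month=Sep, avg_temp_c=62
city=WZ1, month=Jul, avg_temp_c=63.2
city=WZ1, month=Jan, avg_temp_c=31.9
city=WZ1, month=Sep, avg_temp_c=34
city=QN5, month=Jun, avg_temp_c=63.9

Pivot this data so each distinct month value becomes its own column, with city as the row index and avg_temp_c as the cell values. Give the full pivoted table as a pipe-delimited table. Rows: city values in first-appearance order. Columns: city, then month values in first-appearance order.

Columns: city plus the 4 distinct month values (Jul, Sep, Jun, Jan).
For example, row HD1 column Jul takes avg_temp_c=99.5 from the long row (HD1, Jul).

| city | Jul | Sep | Jun | Jan |
| HD1 | 99.5 | 61.8 | 84.8 | 17.3 |
| QN5 | 11 | 61.5 | 63.9 | 79.6 |
| YC5 | 3.4 | 62 | 32.2 | 10.6 |
| WZ1 | 63.2 | 34 | 3.5 | 31.9 |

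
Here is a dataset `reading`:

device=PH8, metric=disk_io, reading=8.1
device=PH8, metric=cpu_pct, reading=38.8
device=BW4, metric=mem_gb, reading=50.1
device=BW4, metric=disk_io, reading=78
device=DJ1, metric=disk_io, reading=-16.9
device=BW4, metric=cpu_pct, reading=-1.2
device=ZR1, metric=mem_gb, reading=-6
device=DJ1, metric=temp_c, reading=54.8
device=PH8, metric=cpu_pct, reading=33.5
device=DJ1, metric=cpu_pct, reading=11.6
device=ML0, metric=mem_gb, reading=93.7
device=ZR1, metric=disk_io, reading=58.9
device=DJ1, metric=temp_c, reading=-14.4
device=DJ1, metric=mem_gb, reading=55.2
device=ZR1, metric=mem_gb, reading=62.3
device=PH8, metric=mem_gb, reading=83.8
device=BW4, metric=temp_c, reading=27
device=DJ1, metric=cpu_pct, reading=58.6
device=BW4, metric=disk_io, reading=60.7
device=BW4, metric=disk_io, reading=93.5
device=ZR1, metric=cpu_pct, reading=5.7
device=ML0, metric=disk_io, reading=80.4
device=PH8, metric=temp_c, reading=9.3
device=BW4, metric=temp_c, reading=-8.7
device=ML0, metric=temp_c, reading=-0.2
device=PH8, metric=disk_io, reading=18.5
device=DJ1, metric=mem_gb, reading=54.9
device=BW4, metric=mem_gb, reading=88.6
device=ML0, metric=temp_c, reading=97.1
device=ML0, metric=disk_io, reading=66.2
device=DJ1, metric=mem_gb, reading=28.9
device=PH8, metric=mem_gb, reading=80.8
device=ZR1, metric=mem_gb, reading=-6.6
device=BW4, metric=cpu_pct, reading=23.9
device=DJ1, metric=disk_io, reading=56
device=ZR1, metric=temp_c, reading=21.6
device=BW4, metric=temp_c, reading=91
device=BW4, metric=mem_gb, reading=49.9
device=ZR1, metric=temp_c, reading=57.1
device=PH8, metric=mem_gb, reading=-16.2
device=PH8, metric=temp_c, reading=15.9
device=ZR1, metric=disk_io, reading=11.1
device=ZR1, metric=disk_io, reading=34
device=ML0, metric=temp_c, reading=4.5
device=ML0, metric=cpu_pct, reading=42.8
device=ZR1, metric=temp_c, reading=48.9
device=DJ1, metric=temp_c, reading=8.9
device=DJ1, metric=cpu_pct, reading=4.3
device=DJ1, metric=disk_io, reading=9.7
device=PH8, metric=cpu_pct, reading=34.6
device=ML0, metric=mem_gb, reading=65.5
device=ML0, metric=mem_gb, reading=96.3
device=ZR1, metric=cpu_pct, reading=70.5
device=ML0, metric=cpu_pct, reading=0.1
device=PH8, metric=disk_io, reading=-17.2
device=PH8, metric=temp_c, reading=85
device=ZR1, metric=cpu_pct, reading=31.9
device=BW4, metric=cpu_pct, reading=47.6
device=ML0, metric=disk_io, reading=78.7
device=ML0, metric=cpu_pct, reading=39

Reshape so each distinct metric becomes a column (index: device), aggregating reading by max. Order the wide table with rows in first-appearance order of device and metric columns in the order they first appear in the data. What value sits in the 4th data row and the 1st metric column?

58.9

With rows in first-appearance order of device, row 4 is device=ZR1. metric columns in first-appearance order: disk_io, cpu_pct, mem_gb, temp_c; column 1 is disk_io.
Long rows with device=ZR1, metric=disk_io: max(58.9, 11.1, 34) = 58.9.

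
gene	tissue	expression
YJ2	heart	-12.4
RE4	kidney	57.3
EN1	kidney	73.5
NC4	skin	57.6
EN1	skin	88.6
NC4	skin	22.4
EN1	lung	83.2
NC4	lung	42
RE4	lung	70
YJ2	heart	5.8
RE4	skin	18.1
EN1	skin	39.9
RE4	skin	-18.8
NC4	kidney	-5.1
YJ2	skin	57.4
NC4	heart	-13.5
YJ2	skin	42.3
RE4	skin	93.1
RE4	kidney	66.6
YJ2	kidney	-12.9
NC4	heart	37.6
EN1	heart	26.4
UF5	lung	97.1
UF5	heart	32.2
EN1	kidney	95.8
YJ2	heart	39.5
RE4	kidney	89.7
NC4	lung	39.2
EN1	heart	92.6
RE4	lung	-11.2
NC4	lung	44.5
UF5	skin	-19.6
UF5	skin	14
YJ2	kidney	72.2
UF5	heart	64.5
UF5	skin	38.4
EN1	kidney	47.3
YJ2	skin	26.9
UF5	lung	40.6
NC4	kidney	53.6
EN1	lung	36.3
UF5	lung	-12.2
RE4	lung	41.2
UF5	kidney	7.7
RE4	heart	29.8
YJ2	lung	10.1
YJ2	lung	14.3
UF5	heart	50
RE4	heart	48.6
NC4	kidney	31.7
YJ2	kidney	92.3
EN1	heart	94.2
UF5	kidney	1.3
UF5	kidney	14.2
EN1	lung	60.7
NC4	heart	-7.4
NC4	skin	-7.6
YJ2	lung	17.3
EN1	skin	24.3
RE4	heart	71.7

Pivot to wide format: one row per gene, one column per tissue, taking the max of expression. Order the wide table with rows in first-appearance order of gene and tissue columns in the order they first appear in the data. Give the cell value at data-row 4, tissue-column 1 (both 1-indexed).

37.6

With rows in first-appearance order of gene, row 4 is gene=NC4. tissue columns in first-appearance order: heart, kidney, skin, lung; column 1 is heart.
Long rows with gene=NC4, tissue=heart: max(-13.5, 37.6, -7.4) = 37.6.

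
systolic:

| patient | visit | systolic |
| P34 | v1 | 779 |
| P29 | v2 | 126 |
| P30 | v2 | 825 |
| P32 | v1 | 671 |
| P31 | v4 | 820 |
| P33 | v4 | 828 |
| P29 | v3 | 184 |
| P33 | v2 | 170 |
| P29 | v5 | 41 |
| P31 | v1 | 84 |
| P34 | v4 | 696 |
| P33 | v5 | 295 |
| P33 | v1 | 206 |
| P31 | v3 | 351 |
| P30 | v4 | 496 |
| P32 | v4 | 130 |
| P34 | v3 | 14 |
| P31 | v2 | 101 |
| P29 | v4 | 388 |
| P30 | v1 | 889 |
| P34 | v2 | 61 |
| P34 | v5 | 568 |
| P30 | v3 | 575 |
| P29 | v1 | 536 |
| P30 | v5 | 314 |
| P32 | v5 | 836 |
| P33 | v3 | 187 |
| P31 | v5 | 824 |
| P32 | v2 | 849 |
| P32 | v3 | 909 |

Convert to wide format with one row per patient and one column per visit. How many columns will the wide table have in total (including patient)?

1 column for patient plus 5 distinct visit values → 6 columns.

6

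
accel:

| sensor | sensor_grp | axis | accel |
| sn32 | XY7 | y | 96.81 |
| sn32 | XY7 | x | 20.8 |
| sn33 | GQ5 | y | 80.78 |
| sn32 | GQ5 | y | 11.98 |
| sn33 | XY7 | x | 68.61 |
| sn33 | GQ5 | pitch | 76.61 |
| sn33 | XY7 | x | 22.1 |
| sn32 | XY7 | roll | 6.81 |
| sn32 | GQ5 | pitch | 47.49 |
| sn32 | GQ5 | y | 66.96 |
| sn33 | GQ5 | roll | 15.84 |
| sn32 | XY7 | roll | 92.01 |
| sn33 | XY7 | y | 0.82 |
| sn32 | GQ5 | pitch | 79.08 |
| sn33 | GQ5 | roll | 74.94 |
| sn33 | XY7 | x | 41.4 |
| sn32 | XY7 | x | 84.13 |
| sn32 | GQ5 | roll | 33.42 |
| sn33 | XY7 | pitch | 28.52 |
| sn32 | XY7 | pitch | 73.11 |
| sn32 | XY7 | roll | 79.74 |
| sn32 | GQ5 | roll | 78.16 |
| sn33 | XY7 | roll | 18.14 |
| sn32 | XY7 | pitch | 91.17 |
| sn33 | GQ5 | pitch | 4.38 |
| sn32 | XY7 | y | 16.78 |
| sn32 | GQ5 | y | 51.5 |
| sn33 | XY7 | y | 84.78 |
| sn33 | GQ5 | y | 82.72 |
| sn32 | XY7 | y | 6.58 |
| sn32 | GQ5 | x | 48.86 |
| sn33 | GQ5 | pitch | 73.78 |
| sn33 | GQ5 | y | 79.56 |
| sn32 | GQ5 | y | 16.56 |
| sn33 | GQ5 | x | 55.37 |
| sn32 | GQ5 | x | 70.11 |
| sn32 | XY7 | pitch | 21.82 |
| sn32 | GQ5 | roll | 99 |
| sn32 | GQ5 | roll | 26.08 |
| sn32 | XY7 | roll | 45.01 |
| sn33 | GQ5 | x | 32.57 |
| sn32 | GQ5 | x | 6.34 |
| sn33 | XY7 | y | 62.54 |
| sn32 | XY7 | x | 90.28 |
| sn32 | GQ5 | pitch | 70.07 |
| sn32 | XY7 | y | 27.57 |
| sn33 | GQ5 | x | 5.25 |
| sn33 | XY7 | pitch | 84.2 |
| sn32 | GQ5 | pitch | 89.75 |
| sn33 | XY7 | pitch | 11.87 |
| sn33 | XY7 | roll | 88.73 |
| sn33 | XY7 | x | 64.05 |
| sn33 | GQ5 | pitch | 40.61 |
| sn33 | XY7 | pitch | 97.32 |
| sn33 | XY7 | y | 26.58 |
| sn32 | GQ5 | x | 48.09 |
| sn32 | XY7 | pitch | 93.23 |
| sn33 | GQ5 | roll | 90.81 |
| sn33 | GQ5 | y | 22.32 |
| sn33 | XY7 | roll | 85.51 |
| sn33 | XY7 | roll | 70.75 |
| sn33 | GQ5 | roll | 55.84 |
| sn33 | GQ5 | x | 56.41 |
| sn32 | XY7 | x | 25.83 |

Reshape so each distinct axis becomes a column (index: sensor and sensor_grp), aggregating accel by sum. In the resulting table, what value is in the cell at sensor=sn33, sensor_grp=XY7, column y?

174.72

Rows with sensor=sn33, sensor_grp=XY7 and axis=y: accel values are 0.82, 84.78, 62.54, 26.58.
0.82 + 84.78 + 62.54 + 26.58 = 174.72.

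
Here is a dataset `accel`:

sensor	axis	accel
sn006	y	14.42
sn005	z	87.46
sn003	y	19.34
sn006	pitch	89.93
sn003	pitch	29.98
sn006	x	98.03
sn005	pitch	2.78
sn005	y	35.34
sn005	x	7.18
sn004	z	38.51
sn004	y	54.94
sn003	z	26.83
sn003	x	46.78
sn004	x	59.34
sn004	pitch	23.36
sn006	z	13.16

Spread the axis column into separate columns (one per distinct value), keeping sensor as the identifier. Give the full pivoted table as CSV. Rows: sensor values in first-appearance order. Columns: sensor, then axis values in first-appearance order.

sensor,y,z,pitch,x
sn006,14.42,13.16,89.93,98.03
sn005,35.34,87.46,2.78,7.18
sn003,19.34,26.83,29.98,46.78
sn004,54.94,38.51,23.36,59.34

Columns: sensor plus the 4 distinct axis values (y, z, pitch, x).
For example, row sn006 column y takes accel=14.42 from the long row (sn006, y).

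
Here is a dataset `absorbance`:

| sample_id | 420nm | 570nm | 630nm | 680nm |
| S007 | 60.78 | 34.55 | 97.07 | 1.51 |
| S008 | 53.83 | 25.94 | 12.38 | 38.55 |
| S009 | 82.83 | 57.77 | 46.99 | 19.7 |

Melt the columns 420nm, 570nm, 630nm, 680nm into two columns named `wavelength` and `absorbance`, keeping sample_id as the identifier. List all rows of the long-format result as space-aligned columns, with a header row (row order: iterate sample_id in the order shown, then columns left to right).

sample_id  wavelength  absorbance
S007       420nm       60.78     
S007       570nm       34.55     
S007       630nm       97.07     
S007       680nm       1.51      
S008       420nm       53.83     
S008       570nm       25.94     
S008       630nm       12.38     
S008       680nm       38.55     
S009       420nm       82.83     
S009       570nm       57.77     
S009       630nm       46.99     
S009       680nm       19.7      

Each (sample_id, column) pair becomes one row: 3 × 4 = 12 rows.
For example, (S007, 420nm) → absorbance=60.78.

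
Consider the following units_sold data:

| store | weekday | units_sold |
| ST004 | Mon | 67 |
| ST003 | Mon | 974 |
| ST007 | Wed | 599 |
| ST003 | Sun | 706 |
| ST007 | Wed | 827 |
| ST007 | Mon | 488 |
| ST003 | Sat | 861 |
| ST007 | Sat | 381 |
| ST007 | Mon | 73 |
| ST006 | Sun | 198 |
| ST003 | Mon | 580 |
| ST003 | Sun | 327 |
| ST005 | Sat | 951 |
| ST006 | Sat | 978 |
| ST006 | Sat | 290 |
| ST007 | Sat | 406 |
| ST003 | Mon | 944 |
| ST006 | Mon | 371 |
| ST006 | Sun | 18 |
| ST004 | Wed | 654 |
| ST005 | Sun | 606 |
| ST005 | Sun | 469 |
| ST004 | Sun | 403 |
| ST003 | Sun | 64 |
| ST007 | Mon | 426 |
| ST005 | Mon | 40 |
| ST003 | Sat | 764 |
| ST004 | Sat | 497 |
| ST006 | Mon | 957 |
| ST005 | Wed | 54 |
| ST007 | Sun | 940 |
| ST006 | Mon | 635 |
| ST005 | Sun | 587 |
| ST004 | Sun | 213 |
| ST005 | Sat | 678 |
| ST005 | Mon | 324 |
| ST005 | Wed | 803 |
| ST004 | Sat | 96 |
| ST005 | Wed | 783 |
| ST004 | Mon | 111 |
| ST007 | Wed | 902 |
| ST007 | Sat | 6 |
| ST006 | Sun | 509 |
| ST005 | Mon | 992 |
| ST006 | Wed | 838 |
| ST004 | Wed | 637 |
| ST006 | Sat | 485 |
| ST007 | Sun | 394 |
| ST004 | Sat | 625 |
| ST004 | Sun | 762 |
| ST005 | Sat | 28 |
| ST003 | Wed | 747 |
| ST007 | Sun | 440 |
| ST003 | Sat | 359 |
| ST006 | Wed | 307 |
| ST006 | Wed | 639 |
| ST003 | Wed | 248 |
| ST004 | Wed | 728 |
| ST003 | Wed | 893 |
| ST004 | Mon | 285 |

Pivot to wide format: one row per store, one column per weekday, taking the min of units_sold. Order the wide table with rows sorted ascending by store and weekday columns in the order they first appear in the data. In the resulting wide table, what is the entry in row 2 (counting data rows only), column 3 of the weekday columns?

With rows sorted ascending by store, row 2 is store=ST004. weekday columns in first-appearance order: Mon, Wed, Sun, Sat; column 3 is Sun.
Long rows with store=ST004, weekday=Sun: min(403, 213, 762) = 213.

213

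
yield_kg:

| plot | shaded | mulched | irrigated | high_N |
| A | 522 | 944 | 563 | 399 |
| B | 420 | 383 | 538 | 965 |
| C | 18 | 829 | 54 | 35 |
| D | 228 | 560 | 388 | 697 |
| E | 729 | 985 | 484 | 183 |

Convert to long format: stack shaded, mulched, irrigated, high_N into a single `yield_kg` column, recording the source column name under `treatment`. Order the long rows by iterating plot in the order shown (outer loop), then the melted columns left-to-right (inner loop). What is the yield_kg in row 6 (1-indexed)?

383

20 rows total (5 × 4). Row 6: index ⌊(6-1)/4⌋ = 1 into plot → B; (6-1) mod 4 = 1 into the melted columns → mulched.
So row 6 is (B, mulched, 383); yield_kg = 383.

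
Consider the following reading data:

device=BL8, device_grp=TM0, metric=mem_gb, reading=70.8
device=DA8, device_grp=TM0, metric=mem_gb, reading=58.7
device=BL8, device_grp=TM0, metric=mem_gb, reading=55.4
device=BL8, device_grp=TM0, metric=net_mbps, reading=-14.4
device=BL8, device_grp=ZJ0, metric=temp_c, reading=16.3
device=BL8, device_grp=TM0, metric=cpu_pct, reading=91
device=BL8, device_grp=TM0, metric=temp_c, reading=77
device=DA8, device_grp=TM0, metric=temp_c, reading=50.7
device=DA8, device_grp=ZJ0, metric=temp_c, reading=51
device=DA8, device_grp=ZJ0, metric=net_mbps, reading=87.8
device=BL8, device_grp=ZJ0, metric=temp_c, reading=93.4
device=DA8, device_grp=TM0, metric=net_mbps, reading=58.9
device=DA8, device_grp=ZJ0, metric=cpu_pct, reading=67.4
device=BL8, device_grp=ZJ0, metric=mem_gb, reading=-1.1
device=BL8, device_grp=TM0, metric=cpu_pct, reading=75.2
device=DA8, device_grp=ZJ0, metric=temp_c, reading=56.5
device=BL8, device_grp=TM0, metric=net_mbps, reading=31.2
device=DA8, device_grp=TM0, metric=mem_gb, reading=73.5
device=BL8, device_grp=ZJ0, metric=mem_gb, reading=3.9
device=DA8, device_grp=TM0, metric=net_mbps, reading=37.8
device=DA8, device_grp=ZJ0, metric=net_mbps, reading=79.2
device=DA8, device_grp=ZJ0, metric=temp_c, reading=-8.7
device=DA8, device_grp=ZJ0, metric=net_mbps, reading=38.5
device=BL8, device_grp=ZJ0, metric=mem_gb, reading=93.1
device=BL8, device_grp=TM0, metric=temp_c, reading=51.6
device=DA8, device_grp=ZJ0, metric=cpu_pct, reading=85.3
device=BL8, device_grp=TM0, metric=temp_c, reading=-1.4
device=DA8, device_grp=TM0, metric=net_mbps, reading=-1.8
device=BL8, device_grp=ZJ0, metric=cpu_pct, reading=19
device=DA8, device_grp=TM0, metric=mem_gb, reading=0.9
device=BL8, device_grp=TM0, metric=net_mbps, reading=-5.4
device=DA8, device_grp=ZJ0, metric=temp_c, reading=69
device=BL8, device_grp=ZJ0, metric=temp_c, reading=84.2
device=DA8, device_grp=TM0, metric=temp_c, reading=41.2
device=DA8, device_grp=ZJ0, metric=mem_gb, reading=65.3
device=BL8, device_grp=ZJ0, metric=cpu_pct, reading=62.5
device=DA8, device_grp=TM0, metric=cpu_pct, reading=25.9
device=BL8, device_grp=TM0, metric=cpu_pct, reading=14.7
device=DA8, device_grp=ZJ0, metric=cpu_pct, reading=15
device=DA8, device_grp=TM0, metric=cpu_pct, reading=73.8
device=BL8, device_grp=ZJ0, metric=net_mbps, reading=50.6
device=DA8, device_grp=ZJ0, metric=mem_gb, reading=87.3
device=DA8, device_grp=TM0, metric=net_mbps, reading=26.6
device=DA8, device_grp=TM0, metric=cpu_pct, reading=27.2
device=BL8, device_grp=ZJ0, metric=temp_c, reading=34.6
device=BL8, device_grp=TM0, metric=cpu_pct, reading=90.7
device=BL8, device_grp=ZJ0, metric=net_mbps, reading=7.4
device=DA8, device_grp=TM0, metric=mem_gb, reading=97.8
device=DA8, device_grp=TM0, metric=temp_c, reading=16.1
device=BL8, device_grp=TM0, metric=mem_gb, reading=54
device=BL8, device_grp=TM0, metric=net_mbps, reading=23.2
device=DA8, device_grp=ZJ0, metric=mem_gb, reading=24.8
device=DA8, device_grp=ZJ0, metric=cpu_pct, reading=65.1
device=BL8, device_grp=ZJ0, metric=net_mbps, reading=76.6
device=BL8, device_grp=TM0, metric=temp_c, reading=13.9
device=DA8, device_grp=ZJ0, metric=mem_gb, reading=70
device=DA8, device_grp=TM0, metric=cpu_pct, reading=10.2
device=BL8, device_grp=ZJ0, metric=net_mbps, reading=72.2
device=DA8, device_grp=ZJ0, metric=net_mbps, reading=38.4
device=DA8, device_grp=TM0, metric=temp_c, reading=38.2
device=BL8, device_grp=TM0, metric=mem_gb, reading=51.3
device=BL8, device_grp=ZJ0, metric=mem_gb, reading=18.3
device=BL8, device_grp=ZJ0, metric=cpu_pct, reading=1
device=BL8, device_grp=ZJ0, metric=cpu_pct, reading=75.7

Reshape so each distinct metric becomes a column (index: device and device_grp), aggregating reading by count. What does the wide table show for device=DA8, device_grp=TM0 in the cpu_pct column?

Rows with device=DA8, device_grp=TM0 and metric=cpu_pct: reading values are 25.9, 73.8, 27.2, 10.2.
4 rows match — count = 4.

4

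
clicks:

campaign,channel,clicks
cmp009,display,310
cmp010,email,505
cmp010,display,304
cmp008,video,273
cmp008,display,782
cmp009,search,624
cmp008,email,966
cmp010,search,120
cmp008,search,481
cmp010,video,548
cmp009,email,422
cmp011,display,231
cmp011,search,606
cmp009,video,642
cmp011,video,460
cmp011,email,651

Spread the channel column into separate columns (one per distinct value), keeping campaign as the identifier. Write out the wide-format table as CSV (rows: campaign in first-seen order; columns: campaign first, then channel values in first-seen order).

campaign,display,email,video,search
cmp009,310,422,642,624
cmp010,304,505,548,120
cmp008,782,966,273,481
cmp011,231,651,460,606

Columns: campaign plus the 4 distinct channel values (display, email, video, search).
For example, row cmp009 column display takes clicks=310 from the long row (cmp009, display).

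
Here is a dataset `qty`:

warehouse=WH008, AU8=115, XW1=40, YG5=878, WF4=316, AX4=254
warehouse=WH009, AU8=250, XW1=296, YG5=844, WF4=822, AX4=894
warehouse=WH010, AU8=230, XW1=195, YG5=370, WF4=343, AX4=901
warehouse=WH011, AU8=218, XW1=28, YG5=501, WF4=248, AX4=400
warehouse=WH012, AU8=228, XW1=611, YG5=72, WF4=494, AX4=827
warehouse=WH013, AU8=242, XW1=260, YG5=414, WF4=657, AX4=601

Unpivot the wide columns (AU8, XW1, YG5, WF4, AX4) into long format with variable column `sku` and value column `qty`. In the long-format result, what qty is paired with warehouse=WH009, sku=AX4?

Unpivoting turns each (warehouse, wide-column) pair into one long row.
The wide cell at row WH009, column AX4 holds 894, so the long row (WH009, AX4) has qty=894.

894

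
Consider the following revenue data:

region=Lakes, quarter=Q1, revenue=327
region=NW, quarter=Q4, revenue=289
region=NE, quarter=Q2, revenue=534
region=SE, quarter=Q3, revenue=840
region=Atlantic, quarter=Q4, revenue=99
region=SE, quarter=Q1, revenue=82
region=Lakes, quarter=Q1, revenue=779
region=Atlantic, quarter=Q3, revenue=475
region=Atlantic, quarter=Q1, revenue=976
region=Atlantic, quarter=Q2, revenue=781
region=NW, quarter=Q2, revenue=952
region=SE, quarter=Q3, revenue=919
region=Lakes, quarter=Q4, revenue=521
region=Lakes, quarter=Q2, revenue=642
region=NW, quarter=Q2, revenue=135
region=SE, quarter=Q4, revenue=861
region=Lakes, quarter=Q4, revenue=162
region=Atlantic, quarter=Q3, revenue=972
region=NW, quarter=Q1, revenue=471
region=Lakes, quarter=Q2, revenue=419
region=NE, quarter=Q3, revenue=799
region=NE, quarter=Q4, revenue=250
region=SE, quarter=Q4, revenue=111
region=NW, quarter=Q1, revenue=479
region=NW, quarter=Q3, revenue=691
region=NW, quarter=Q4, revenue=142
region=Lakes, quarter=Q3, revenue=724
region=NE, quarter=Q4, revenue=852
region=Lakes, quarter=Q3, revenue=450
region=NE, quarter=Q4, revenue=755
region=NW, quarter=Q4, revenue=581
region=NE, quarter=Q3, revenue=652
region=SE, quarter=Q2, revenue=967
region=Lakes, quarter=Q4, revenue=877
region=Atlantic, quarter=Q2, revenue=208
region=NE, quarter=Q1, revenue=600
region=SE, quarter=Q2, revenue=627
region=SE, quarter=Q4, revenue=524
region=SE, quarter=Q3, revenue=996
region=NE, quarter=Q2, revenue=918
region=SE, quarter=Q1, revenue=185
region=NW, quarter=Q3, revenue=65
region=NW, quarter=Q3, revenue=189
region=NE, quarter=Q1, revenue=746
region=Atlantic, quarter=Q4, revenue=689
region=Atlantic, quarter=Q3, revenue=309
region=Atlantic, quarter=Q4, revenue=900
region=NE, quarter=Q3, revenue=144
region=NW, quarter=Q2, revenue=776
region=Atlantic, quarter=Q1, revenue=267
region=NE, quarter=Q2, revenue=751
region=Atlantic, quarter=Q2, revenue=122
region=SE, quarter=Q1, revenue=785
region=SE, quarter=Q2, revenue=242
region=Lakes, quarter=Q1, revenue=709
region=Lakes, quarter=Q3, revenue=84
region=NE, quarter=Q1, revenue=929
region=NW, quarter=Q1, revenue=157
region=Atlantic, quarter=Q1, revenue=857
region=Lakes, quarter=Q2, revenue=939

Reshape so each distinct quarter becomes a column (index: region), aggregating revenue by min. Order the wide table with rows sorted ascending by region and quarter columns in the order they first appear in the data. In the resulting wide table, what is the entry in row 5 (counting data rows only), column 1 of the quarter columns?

82

With rows sorted ascending by region, row 5 is region=SE. quarter columns in first-appearance order: Q1, Q4, Q2, Q3; column 1 is Q1.
Long rows with region=SE, quarter=Q1: min(82, 185, 785) = 82.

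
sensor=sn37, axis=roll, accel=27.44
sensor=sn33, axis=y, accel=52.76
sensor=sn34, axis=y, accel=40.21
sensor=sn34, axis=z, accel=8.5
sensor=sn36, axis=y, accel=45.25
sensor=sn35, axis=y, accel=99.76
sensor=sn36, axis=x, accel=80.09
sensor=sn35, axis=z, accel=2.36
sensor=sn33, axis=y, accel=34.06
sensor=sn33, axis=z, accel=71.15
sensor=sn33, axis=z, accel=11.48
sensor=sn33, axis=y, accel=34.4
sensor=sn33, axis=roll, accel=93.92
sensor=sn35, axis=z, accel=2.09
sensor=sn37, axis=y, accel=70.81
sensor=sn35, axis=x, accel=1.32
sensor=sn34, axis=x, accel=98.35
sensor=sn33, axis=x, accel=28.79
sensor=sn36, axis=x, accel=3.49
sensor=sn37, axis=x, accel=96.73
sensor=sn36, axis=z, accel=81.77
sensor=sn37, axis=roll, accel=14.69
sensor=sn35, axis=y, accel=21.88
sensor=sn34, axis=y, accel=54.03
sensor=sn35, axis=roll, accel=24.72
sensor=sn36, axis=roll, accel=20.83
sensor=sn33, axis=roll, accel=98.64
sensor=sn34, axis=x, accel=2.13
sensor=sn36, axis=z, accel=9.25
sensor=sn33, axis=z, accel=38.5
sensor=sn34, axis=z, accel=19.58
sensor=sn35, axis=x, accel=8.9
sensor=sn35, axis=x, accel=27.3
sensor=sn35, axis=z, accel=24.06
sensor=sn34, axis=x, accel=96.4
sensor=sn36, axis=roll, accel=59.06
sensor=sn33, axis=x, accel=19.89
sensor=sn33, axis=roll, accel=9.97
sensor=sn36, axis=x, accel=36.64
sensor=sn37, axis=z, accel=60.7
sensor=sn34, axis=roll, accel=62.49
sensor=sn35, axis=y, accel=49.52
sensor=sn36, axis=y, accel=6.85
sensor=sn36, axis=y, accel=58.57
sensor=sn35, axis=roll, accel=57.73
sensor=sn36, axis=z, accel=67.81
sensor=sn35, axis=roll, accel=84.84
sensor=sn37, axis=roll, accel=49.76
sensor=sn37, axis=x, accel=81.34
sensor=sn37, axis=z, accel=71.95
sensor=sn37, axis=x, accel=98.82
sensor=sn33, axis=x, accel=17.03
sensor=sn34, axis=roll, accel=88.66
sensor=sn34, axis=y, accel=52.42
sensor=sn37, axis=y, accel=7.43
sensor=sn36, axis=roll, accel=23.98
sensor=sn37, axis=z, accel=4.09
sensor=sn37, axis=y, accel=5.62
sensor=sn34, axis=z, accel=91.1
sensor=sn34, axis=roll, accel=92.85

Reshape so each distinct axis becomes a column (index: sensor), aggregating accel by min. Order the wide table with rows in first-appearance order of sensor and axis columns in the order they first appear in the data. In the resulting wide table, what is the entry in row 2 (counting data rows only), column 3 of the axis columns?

11.48

With rows in first-appearance order of sensor, row 2 is sensor=sn33. axis columns in first-appearance order: roll, y, z, x; column 3 is z.
Long rows with sensor=sn33, axis=z: min(71.15, 11.48, 38.5) = 11.48.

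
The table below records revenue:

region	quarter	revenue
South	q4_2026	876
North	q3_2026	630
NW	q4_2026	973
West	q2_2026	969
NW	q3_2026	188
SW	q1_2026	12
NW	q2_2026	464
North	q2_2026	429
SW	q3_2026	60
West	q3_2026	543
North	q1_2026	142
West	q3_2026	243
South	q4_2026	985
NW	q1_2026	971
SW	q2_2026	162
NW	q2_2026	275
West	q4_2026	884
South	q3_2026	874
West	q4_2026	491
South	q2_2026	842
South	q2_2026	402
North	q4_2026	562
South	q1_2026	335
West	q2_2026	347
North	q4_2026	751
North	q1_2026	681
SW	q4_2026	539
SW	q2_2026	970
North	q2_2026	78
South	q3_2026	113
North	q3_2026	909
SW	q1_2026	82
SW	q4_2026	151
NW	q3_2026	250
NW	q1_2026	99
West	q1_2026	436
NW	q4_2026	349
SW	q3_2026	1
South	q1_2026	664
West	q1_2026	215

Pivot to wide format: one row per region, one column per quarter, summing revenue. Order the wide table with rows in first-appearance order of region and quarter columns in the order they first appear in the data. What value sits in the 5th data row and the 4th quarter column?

With rows in first-appearance order of region, row 5 is region=SW. quarter columns in first-appearance order: q4_2026, q3_2026, q2_2026, q1_2026; column 4 is q1_2026.
Long rows with region=SW, quarter=q1_2026: 12 + 82 = 94.

94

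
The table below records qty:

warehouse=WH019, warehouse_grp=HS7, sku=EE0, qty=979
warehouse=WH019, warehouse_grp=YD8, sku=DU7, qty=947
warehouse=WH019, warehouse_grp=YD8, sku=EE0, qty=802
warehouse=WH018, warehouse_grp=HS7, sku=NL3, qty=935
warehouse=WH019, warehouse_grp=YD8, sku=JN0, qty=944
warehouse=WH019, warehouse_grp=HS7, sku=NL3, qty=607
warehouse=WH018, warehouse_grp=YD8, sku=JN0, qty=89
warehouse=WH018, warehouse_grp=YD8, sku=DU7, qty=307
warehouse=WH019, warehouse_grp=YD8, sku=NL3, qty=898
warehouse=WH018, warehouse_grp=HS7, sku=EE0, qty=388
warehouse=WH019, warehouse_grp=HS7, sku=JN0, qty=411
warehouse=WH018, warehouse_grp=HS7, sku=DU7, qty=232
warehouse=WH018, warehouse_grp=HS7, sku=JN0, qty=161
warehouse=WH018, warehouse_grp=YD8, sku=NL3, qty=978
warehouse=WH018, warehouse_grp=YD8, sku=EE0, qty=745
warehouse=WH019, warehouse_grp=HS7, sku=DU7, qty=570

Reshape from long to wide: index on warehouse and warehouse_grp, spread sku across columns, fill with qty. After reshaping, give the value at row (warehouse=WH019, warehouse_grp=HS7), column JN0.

411

Wide layout: rows indexed by warehouse and warehouse_grp, columns are the 4 distinct sku values (EE0, DU7, NL3, JN0).
Cell (warehouse=WH019, warehouse_grp=HS7, sku=JN0) draws from the long row where warehouse=WH019, warehouse_grp=HS7 and sku=JN0, which has qty=411.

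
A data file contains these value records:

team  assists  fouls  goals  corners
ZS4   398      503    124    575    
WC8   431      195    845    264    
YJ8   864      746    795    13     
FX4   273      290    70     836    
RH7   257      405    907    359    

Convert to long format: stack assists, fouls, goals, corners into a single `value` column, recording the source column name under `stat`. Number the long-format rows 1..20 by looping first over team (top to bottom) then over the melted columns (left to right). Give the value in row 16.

20 rows total (5 × 4). Row 16: index ⌊(16-1)/4⌋ = 3 into team → FX4; (16-1) mod 4 = 3 into the melted columns → corners.
So row 16 is (FX4, corners, 836); value = 836.

836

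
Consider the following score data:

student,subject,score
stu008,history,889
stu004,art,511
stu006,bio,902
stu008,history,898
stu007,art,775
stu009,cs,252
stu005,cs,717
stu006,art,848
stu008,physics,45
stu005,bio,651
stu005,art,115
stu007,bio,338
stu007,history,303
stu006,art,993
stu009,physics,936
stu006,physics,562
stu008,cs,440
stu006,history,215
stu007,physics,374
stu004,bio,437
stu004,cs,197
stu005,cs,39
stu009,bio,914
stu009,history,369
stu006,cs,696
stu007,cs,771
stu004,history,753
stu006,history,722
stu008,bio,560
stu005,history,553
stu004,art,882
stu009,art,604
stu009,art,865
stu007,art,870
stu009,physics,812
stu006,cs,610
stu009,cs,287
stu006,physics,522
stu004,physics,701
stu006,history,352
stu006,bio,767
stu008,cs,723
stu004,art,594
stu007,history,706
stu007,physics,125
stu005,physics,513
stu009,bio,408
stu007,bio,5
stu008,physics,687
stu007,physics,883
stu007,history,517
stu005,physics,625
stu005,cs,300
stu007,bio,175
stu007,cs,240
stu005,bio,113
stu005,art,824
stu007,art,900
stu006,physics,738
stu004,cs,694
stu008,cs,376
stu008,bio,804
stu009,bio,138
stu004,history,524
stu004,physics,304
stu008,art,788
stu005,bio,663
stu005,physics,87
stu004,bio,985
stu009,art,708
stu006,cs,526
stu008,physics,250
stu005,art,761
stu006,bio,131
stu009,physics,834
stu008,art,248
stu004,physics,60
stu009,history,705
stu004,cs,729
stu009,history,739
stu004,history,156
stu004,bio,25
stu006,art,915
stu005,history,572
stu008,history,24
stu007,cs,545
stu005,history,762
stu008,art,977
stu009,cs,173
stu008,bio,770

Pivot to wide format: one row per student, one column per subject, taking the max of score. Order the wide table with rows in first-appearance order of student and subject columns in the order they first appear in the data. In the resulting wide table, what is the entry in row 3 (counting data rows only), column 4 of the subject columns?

696

With rows in first-appearance order of student, row 3 is student=stu006. subject columns in first-appearance order: history, art, bio, cs, physics; column 4 is cs.
Long rows with student=stu006, subject=cs: max(696, 610, 526) = 696.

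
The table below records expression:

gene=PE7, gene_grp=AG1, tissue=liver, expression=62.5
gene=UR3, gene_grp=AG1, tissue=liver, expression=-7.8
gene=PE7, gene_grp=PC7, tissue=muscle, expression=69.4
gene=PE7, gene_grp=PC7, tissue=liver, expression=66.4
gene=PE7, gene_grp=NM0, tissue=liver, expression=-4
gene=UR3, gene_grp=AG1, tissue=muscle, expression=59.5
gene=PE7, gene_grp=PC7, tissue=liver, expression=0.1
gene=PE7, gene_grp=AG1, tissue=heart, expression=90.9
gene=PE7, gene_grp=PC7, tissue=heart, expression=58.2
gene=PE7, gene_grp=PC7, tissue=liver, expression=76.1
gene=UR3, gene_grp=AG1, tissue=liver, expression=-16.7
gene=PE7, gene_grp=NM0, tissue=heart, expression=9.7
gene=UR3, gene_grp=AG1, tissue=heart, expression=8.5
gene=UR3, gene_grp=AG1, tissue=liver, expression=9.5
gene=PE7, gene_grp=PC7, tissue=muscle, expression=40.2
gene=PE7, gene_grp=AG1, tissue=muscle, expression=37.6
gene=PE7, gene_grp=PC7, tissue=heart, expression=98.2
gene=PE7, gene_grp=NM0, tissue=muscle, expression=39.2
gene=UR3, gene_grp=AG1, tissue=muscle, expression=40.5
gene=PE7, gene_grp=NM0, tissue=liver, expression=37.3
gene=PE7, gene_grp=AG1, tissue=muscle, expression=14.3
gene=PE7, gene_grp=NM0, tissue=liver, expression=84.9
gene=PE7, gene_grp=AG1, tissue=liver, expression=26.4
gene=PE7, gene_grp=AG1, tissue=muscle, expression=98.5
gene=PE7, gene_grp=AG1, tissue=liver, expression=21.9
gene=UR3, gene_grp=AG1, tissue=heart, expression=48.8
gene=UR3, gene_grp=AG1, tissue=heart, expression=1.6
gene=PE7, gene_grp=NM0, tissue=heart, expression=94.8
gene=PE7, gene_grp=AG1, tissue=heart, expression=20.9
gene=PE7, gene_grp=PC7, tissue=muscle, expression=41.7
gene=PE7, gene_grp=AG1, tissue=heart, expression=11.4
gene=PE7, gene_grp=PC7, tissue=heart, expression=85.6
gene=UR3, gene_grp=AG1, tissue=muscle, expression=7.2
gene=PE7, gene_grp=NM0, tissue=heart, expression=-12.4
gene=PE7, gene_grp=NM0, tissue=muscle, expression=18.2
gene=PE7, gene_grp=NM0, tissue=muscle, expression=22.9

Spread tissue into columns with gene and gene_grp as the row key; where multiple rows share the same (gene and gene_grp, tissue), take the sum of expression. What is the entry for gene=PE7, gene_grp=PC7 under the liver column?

142.6

Rows with gene=PE7, gene_grp=PC7 and tissue=liver: expression values are 66.4, 0.1, 76.1.
66.4 + 0.1 + 76.1 = 142.6.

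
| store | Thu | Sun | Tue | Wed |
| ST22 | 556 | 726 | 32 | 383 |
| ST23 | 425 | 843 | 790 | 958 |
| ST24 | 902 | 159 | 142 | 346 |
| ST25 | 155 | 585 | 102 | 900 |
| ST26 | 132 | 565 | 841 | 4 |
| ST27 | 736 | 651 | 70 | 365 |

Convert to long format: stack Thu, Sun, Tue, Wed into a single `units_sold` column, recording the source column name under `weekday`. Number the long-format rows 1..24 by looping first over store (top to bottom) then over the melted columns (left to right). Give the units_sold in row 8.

24 rows total (6 × 4). Row 8: index ⌊(8-1)/4⌋ = 1 into store → ST23; (8-1) mod 4 = 3 into the melted columns → Wed.
So row 8 is (ST23, Wed, 958); units_sold = 958.

958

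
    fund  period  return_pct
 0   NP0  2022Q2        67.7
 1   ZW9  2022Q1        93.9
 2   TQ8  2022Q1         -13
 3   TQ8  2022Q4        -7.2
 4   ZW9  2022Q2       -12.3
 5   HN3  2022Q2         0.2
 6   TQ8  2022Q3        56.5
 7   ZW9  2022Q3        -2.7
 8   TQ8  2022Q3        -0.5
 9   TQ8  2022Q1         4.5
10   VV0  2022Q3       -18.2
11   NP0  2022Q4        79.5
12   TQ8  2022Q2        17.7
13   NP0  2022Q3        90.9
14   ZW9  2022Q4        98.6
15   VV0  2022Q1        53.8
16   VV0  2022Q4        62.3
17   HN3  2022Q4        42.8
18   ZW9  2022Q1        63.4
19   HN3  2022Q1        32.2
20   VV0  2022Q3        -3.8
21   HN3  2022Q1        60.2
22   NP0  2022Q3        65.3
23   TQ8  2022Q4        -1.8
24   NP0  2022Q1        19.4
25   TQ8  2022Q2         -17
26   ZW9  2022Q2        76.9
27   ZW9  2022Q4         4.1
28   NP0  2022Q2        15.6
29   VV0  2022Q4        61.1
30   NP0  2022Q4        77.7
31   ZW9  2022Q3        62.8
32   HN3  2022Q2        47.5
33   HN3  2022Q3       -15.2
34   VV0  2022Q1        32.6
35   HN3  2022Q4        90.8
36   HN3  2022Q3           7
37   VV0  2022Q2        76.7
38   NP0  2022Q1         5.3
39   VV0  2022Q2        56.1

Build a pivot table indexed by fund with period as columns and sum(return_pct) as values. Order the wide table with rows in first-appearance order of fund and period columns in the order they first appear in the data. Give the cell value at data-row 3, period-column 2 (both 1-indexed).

With rows in first-appearance order of fund, row 3 is fund=TQ8. period columns in first-appearance order: 2022Q2, 2022Q1, 2022Q4, 2022Q3; column 2 is 2022Q1.
Long rows with fund=TQ8, period=2022Q1: -13 + 4.5 = -8.5.

-8.5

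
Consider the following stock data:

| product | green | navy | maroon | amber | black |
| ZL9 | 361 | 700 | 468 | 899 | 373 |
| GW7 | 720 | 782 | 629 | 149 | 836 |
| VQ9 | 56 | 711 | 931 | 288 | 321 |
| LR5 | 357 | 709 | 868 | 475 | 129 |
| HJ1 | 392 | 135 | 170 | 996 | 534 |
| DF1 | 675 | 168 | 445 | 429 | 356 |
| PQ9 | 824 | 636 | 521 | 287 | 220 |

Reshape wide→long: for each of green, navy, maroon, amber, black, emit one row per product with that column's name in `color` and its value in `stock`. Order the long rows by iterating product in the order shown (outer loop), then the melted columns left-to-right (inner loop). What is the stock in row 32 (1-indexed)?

35 rows total (7 × 5). Row 32: index ⌊(32-1)/5⌋ = 6 into product → PQ9; (32-1) mod 5 = 1 into the melted columns → navy.
So row 32 is (PQ9, navy, 636); stock = 636.

636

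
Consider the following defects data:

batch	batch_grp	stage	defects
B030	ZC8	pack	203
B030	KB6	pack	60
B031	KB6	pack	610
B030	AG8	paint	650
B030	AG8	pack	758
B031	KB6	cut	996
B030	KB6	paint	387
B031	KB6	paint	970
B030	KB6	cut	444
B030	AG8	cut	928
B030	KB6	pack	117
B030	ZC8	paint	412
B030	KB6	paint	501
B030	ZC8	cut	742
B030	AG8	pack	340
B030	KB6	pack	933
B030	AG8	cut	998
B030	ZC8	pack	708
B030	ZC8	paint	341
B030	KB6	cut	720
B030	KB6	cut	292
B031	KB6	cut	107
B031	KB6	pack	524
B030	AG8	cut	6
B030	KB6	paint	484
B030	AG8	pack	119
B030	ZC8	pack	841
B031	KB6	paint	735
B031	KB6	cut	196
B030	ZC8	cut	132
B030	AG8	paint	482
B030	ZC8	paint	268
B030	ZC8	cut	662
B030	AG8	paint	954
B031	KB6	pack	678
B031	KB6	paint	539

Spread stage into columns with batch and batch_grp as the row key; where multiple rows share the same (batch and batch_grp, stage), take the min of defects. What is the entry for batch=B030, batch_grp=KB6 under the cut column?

292

Rows with batch=B030, batch_grp=KB6 and stage=cut: defects values are 444, 720, 292.
min(444, 720, 292) = 292.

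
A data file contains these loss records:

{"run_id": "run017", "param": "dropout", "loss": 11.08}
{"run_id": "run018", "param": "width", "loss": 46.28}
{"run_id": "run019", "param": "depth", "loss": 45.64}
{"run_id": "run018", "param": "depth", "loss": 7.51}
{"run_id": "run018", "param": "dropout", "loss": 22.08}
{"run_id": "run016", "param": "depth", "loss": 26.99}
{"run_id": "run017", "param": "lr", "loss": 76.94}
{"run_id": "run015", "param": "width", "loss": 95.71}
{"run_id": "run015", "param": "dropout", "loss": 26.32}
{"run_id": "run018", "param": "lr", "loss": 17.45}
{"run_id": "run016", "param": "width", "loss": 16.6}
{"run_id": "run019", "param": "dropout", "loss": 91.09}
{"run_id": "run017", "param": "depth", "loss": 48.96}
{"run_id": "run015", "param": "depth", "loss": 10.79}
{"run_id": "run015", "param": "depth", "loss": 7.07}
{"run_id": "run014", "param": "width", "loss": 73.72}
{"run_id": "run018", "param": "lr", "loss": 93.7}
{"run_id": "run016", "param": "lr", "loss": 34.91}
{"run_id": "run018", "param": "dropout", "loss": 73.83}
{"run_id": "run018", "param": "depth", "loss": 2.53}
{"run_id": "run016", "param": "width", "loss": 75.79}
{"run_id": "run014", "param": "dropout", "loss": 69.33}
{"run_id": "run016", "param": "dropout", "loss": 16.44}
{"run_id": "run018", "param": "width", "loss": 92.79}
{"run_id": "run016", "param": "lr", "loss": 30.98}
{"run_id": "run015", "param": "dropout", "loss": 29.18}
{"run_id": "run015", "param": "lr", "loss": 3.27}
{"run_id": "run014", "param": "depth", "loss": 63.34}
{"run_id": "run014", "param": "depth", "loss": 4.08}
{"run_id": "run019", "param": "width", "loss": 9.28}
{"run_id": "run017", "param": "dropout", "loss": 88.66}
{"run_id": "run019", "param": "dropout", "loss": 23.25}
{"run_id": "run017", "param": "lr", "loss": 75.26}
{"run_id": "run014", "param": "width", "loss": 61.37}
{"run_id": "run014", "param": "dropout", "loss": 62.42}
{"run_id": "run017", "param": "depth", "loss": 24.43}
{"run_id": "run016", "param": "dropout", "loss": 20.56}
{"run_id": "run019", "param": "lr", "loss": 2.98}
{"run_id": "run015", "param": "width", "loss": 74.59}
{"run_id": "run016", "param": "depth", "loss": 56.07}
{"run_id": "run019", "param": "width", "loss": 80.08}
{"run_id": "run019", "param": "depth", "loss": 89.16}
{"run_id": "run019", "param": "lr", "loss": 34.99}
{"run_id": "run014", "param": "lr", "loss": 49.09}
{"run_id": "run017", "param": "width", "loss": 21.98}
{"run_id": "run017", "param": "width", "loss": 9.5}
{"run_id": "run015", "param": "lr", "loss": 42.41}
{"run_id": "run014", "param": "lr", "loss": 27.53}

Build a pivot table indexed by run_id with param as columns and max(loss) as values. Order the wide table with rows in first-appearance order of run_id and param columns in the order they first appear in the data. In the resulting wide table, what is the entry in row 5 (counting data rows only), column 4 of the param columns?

With rows in first-appearance order of run_id, row 5 is run_id=run015. param columns in first-appearance order: dropout, width, depth, lr; column 4 is lr.
Long rows with run_id=run015, param=lr: max(3.27, 42.41) = 42.41.

42.41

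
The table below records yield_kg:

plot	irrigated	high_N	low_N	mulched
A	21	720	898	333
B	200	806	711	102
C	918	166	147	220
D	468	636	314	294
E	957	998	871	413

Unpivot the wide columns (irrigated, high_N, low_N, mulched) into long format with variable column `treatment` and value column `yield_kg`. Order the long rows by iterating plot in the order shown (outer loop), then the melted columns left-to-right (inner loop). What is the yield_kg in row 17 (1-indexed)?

20 rows total (5 × 4). Row 17: index ⌊(17-1)/4⌋ = 4 into plot → E; (17-1) mod 4 = 0 into the melted columns → irrigated.
So row 17 is (E, irrigated, 957); yield_kg = 957.

957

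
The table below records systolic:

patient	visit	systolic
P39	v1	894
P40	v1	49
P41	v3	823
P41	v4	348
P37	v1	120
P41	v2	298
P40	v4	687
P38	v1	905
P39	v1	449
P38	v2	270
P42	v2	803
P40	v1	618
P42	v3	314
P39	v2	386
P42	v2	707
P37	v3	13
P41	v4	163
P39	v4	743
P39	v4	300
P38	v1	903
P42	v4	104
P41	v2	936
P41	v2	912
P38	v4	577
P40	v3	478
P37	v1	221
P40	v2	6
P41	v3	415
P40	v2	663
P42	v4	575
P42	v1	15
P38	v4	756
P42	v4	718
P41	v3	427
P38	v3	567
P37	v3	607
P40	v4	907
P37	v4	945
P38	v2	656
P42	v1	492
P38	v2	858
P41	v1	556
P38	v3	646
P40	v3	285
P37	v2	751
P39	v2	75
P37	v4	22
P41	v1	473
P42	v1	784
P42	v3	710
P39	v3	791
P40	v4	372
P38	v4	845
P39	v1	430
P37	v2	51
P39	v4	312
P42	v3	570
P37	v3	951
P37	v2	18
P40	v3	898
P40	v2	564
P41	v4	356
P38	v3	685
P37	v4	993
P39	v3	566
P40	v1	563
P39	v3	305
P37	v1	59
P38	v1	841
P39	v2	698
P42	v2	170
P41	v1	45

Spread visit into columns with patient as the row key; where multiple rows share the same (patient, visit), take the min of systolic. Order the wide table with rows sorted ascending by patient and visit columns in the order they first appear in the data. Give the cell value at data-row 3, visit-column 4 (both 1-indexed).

With rows sorted ascending by patient, row 3 is patient=P39. visit columns in first-appearance order: v1, v3, v4, v2; column 4 is v2.
Long rows with patient=P39, visit=v2: min(386, 75, 698) = 75.

75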